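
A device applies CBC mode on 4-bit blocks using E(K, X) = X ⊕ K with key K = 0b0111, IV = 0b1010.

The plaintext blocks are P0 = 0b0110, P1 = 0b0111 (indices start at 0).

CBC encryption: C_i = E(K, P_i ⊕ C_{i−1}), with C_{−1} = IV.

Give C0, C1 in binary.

C0 = 0b1011, C1 = 0b1011

C0: P0 ⊕ 0b1010 = 0b1100; E(K, 0b1100) = 0b1011.
C1: P1 ⊕ 0b1011 = 0b1100; E(K, 0b1100) = 0b1011.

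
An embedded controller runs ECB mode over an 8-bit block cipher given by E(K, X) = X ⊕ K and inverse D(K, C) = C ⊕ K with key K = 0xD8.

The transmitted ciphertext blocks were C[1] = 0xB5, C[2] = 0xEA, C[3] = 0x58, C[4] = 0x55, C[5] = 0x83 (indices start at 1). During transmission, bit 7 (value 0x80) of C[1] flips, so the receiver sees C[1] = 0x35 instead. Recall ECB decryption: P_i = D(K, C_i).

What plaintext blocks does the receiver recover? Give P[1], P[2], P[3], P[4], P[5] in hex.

P[1] = 0xED, P[2] = 0x32, P[3] = 0x80, P[4] = 0x8D, P[5] = 0x5B

Only C[1] changed, to 0x35. In ECB, a change in C_i affects only P_i. Decrypting the received ciphertext:
P[1]: D(K, 0x35) = 0xED.
P[2]: D(K, 0xEA) = 0x32.
P[3]: D(K, 0x58) = 0x80.
P[4]: D(K, 0x55) = 0x8D.
P[5]: D(K, 0x83) = 0x5B.
Blocks that differ from the original plaintext: P[1].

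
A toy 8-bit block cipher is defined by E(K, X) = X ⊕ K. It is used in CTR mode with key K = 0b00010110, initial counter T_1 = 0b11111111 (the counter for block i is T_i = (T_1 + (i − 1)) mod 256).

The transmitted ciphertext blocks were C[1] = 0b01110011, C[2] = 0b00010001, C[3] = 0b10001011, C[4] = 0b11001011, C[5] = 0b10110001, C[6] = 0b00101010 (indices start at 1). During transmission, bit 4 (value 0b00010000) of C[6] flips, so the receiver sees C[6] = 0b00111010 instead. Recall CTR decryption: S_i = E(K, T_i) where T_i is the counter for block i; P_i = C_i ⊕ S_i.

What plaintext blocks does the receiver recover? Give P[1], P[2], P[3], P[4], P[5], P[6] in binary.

P[1] = 0b10011010, P[2] = 0b00000111, P[3] = 0b10011100, P[4] = 0b11011111, P[5] = 0b10100100, P[6] = 0b00101000

Only C[6] changed, to 0b00111010. In CTR, a change in C_i flips the same bit in P_i only; the keystream is unaffected. Decrypting the received ciphertext:
P[1]: T = 0b11111111, S = E(K, T) = 0b11101001; 0b01110011 ⊕ 0b11101001 = 0b10011010.
P[2]: T = 0b00000000, S = E(K, T) = 0b00010110; 0b00010001 ⊕ 0b00010110 = 0b00000111.
P[3]: T = 0b00000001, S = E(K, T) = 0b00010111; 0b10001011 ⊕ 0b00010111 = 0b10011100.
P[4]: T = 0b00000010, S = E(K, T) = 0b00010100; 0b11001011 ⊕ 0b00010100 = 0b11011111.
P[5]: T = 0b00000011, S = E(K, T) = 0b00010101; 0b10110001 ⊕ 0b00010101 = 0b10100100.
P[6]: T = 0b00000100, S = E(K, T) = 0b00010010; 0b00111010 ⊕ 0b00010010 = 0b00101000.
Blocks that differ from the original plaintext: P[6].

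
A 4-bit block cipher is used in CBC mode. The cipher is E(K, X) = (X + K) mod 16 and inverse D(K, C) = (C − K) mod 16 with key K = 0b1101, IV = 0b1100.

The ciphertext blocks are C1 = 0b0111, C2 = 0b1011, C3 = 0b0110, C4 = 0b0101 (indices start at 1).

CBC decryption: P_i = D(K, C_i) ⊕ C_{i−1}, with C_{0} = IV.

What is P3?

P3: D(K, 0b0110) = 0b1001; 0b1001 ⊕ 0b1011 = 0b0010.

P3 = 0b0010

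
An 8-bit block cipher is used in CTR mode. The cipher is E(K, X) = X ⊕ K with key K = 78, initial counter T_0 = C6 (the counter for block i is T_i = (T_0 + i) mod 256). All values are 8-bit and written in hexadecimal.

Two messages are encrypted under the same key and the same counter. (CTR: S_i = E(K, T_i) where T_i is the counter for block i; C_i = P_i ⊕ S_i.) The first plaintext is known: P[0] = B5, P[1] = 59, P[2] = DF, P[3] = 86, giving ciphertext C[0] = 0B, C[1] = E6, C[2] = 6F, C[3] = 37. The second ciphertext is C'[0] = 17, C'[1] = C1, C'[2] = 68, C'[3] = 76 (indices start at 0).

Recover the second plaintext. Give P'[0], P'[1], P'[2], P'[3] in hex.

P'[0] = A9, P'[1] = 7E, P'[2] = D8, P'[3] = C7

In CTR with a reused counter, both messages share the same keystream S_i, so C_i ⊕ C'_i = P_i ⊕ P'_i and thus P'_i = P_i ⊕ C_i ⊕ C'_i.
P'[0]: B5 ⊕ 0B ⊕ 17 = A9.
P'[1]: 59 ⊕ E6 ⊕ C1 = 7E.
P'[2]: DF ⊕ 6F ⊕ 68 = D8.
P'[3]: 86 ⊕ 37 ⊕ 76 = C7.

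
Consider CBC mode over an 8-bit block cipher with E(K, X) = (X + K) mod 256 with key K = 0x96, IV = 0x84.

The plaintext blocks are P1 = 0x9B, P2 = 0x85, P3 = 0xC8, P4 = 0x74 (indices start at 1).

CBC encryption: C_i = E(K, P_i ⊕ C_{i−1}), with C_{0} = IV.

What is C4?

C4 = 0x66

C1: P1 ⊕ 0x84 = 0x1F; E(K, 0x1F) = 0xB5.
C2: P2 ⊕ 0xB5 = 0x30; E(K, 0x30) = 0xC6.
C3: P3 ⊕ 0xC6 = 0x0E; E(K, 0x0E) = 0xA4.
C4: P4 ⊕ 0xA4 = 0xD0; E(K, 0xD0) = 0x66.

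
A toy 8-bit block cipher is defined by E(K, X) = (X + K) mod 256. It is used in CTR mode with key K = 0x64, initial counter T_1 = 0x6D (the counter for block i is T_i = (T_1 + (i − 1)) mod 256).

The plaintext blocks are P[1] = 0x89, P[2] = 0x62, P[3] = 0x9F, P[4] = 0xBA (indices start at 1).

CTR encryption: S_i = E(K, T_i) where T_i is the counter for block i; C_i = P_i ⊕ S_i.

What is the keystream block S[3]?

C[1]: T = 0x6D, S = E(K, T) = 0xD1; 0x89 ⊕ 0xD1 = 0x58.
C[2]: T = 0x6E, S = E(K, T) = 0xD2; 0x62 ⊕ 0xD2 = 0xB0.
C[3]: T = 0x6F, S = E(K, T) = 0xD3; 0x9F ⊕ 0xD3 = 0x4C.
So S[3] = 0xD3.

0xD3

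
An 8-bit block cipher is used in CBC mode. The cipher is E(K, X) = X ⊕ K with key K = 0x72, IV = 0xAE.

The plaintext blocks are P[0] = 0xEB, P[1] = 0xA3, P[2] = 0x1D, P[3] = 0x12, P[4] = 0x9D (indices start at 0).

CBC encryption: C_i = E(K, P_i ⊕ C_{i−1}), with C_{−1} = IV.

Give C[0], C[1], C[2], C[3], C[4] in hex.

C[0] = 0x37, C[1] = 0xE6, C[2] = 0x89, C[3] = 0xE9, C[4] = 0x06

C[0]: P[0] ⊕ 0xAE = 0x45; E(K, 0x45) = 0x37.
C[1]: P[1] ⊕ 0x37 = 0x94; E(K, 0x94) = 0xE6.
C[2]: P[2] ⊕ 0xE6 = 0xFB; E(K, 0xFB) = 0x89.
C[3]: P[3] ⊕ 0x89 = 0x9B; E(K, 0x9B) = 0xE9.
C[4]: P[4] ⊕ 0xE9 = 0x74; E(K, 0x74) = 0x06.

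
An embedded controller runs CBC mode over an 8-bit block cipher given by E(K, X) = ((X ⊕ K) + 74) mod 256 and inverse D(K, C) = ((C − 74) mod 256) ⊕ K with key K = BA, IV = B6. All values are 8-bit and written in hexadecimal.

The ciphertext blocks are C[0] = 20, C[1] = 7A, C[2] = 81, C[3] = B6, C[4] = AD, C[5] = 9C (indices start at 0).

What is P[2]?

P[2] = CD

CBC decryption: P_i = D(K, C_i) ⊕ C_{i−1}, with C_{−1} = IV.
P[2]: D(K, 81) = B7; B7 ⊕ 7A = CD.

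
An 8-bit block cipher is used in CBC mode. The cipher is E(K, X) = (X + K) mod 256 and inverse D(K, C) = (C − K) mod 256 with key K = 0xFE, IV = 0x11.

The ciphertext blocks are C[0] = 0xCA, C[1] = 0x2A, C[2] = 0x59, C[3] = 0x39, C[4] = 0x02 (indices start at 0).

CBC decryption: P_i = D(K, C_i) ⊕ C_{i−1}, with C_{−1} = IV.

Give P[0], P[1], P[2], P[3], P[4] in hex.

P[0]: D(K, 0xCA) = 0xCC; 0xCC ⊕ 0x11 = 0xDD.
P[1]: D(K, 0x2A) = 0x2C; 0x2C ⊕ 0xCA = 0xE6.
P[2]: D(K, 0x59) = 0x5B; 0x5B ⊕ 0x2A = 0x71.
P[3]: D(K, 0x39) = 0x3B; 0x3B ⊕ 0x59 = 0x62.
P[4]: D(K, 0x02) = 0x04; 0x04 ⊕ 0x39 = 0x3D.

P[0] = 0xDD, P[1] = 0xE6, P[2] = 0x71, P[3] = 0x62, P[4] = 0x3D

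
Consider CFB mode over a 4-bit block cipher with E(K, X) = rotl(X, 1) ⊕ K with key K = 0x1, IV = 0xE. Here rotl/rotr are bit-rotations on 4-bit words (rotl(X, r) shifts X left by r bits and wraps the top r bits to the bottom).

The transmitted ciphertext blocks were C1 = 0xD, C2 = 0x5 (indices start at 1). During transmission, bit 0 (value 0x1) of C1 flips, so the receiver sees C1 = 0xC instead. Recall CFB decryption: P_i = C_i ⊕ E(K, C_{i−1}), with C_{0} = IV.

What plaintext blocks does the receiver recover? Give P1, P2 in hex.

Only C1 changed, to 0xC. In CFB, a change in C_i flips the same bit in P_i and garbles P_{i+1}. Decrypting the received ciphertext:
P1: E(K, 0xE) = 0xC; 0xC ⊕ 0xC = 0x0.
P2: E(K, 0xC) = 0x8; 0x5 ⊕ 0x8 = 0xD.
Blocks that differ from the original plaintext: P1, P2.

P1 = 0x0, P2 = 0xD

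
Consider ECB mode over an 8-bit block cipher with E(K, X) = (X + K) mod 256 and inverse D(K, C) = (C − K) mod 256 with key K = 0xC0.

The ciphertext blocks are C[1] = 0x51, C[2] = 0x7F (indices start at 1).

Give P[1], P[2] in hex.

P[1] = 0x91, P[2] = 0xBF

ECB decryption: P_i = D(K, C_i).
P[1]: D(K, 0x51) = 0x91.
P[2]: D(K, 0x7F) = 0xBF.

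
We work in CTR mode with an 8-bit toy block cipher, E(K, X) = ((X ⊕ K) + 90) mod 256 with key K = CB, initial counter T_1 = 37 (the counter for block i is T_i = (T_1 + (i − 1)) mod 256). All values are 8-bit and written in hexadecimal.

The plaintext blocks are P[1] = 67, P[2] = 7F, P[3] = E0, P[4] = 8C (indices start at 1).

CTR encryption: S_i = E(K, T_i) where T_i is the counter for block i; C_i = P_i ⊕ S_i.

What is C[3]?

C[1]: T = 37, S = E(K, T) = 8C; 67 ⊕ 8C = EB.
C[2]: T = 38, S = E(K, T) = 83; 7F ⊕ 83 = FC.
C[3]: T = 39, S = E(K, T) = 82; E0 ⊕ 82 = 62.

C[3] = 62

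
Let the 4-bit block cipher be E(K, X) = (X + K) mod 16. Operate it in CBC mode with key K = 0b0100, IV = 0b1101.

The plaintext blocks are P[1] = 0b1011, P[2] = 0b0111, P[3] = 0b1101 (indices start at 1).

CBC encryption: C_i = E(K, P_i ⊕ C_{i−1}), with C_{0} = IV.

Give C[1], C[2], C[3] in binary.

C[1]: P[1] ⊕ 0b1101 = 0b0110; E(K, 0b0110) = 0b1010.
C[2]: P[2] ⊕ 0b1010 = 0b1101; E(K, 0b1101) = 0b0001.
C[3]: P[3] ⊕ 0b0001 = 0b1100; E(K, 0b1100) = 0b0000.

C[1] = 0b1010, C[2] = 0b0001, C[3] = 0b0000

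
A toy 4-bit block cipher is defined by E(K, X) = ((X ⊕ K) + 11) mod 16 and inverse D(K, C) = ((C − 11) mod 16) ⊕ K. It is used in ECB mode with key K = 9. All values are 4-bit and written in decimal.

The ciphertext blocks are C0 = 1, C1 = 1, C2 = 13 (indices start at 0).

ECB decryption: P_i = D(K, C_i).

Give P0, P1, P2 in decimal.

P0 = 15, P1 = 15, P2 = 11

P0: D(K, 1) = 15.
P1: D(K, 1) = 15.
P2: D(K, 13) = 11.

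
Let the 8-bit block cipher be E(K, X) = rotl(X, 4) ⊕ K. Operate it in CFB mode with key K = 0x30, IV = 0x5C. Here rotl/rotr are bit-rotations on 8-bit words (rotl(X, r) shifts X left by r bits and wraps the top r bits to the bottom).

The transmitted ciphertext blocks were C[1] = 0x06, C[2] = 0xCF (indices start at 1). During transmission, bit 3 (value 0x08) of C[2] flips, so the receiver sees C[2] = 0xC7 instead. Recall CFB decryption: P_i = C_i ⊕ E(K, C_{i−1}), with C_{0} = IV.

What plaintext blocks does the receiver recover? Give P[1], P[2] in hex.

P[1] = 0xF3, P[2] = 0x97

Only C[2] changed, to 0xC7. In CFB, a change in C_i flips the same bit in P_i and garbles P_{i+1}. Decrypting the received ciphertext:
P[1]: E(K, 0x5C) = 0xF5; 0x06 ⊕ 0xF5 = 0xF3.
P[2]: E(K, 0x06) = 0x50; 0xC7 ⊕ 0x50 = 0x97.
Blocks that differ from the original plaintext: P[2].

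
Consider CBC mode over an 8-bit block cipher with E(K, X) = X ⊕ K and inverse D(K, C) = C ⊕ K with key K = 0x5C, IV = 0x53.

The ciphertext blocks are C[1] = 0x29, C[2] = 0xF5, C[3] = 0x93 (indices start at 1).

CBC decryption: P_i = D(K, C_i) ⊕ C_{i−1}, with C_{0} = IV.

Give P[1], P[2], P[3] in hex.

P[1] = 0x26, P[2] = 0x80, P[3] = 0x3A

P[1]: D(K, 0x29) = 0x75; 0x75 ⊕ 0x53 = 0x26.
P[2]: D(K, 0xF5) = 0xA9; 0xA9 ⊕ 0x29 = 0x80.
P[3]: D(K, 0x93) = 0xCF; 0xCF ⊕ 0xF5 = 0x3A.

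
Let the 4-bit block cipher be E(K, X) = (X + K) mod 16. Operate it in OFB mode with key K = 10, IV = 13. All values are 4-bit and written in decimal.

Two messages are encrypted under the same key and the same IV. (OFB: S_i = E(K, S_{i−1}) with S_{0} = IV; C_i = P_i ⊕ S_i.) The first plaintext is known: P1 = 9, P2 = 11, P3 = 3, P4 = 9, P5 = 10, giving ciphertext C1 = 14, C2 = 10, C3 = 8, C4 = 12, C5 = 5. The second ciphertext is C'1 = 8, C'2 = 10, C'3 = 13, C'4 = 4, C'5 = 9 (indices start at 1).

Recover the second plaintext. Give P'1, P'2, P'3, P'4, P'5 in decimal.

P'1 = 15, P'2 = 11, P'3 = 6, P'4 = 1, P'5 = 6

In OFB with a reused IV, both messages share the same keystream S_i, so C_i ⊕ C'_i = P_i ⊕ P'_i and thus P'_i = P_i ⊕ C_i ⊕ C'_i.
P'1: 9 ⊕ 14 ⊕ 8 = 15.
P'2: 11 ⊕ 10 ⊕ 10 = 11.
P'3: 3 ⊕ 8 ⊕ 13 = 6.
P'4: 9 ⊕ 12 ⊕ 4 = 1.
P'5: 10 ⊕ 5 ⊕ 9 = 6.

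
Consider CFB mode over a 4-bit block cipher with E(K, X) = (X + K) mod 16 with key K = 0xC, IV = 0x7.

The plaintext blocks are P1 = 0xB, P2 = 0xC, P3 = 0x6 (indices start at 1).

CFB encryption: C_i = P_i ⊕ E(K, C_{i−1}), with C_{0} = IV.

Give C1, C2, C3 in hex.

C1 = 0x8, C2 = 0x8, C3 = 0x2

C1: E(K, 0x7) = 0x3; 0xB ⊕ 0x3 = 0x8.
C2: E(K, 0x8) = 0x4; 0xC ⊕ 0x4 = 0x8.
C3: E(K, 0x8) = 0x4; 0x6 ⊕ 0x4 = 0x2.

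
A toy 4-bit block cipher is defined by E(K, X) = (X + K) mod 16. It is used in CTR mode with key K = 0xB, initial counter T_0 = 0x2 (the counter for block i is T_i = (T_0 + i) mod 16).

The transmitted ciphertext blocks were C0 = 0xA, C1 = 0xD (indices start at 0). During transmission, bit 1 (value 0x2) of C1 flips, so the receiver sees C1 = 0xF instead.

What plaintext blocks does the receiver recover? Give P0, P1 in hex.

CTR decryption: S_i = E(K, T_i) where T_i is the counter for block i; P_i = C_i ⊕ S_i.
Only C1 changed, to 0xF. In CTR, a change in C_i flips the same bit in P_i only; the keystream is unaffected. Decrypting the received ciphertext:
P0: T = 0x2, S = E(K, T) = 0xD; 0xA ⊕ 0xD = 0x7.
P1: T = 0x3, S = E(K, T) = 0xE; 0xF ⊕ 0xE = 0x1.
Blocks that differ from the original plaintext: P1.

P0 = 0x7, P1 = 0x1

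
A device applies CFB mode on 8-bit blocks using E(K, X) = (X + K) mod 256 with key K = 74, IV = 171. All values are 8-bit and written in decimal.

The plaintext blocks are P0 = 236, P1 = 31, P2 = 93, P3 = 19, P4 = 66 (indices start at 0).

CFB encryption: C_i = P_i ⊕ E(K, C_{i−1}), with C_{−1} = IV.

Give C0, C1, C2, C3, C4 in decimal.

C0: E(K, 171) = 245; 236 ⊕ 245 = 25.
C1: E(K, 25) = 99; 31 ⊕ 99 = 124.
C2: E(K, 124) = 198; 93 ⊕ 198 = 155.
C3: E(K, 155) = 229; 19 ⊕ 229 = 246.
C4: E(K, 246) = 64; 66 ⊕ 64 = 2.

C0 = 25, C1 = 124, C2 = 155, C3 = 246, C4 = 2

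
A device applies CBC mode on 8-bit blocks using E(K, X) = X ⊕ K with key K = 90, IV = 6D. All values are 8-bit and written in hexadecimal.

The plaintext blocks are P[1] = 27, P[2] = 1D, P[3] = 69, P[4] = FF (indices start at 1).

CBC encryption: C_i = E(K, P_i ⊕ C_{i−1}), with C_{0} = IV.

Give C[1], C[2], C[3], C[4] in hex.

C[1]: P[1] ⊕ 6D = 4A; E(K, 4A) = DA.
C[2]: P[2] ⊕ DA = C7; E(K, C7) = 57.
C[3]: P[3] ⊕ 57 = 3E; E(K, 3E) = AE.
C[4]: P[4] ⊕ AE = 51; E(K, 51) = C1.

C[1] = DA, C[2] = 57, C[3] = AE, C[4] = C1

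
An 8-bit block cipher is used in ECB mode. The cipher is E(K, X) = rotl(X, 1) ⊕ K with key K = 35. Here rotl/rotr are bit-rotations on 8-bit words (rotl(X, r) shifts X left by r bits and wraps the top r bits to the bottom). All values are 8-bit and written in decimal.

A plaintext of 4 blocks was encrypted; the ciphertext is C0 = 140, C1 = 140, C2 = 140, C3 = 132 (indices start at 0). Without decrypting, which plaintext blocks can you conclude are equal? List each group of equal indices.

ECB encrypts each block independently with the same key, so equal ciphertext blocks imply equal plaintext blocks.
C0 = C1 = C2 = 140, so P0 = P1 = P2.

P0 = P1 = P2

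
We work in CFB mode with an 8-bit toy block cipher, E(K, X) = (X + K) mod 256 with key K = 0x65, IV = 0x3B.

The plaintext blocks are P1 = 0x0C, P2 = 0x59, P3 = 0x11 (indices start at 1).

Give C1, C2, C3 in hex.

C1 = 0xAC, C2 = 0x48, C3 = 0xBC

CFB encryption: C_i = P_i ⊕ E(K, C_{i−1}), with C_{0} = IV.
C1: E(K, 0x3B) = 0xA0; 0x0C ⊕ 0xA0 = 0xAC.
C2: E(K, 0xAC) = 0x11; 0x59 ⊕ 0x11 = 0x48.
C3: E(K, 0x48) = 0xAD; 0x11 ⊕ 0xAD = 0xBC.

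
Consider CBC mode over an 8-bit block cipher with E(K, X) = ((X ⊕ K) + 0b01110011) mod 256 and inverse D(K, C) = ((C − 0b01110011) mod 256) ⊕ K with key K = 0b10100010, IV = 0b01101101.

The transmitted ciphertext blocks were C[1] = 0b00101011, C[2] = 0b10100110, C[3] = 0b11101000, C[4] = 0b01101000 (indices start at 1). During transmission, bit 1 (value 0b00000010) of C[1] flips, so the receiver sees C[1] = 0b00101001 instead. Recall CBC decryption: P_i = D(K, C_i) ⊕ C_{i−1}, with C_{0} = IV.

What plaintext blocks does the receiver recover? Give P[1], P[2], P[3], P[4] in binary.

P[1] = 0b01111001, P[2] = 0b10111000, P[3] = 0b01110001, P[4] = 0b10111111

Only C[1] changed, to 0b00101001. In CBC, a change in C_i garbles P_i and flips the same bit in P_{i+1}. Decrypting the received ciphertext:
P[1]: D(K, 0b00101001) = 0b00010100; 0b00010100 ⊕ 0b01101101 = 0b01111001.
P[2]: D(K, 0b10100110) = 0b10010001; 0b10010001 ⊕ 0b00101001 = 0b10111000.
P[3]: D(K, 0b11101000) = 0b11010111; 0b11010111 ⊕ 0b10100110 = 0b01110001.
P[4]: D(K, 0b01101000) = 0b01010111; 0b01010111 ⊕ 0b11101000 = 0b10111111.
Blocks that differ from the original plaintext: P[1], P[2].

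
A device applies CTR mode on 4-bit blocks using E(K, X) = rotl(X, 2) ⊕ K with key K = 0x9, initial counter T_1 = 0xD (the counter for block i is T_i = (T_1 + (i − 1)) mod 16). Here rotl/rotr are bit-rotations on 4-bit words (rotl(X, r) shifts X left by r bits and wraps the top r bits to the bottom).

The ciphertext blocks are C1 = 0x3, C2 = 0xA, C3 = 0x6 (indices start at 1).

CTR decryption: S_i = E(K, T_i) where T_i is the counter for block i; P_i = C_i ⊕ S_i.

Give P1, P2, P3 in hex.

P1 = 0xD, P2 = 0x8, P3 = 0x0

P1: T = 0xD, S = E(K, T) = 0xE; 0x3 ⊕ 0xE = 0xD.
P2: T = 0xE, S = E(K, T) = 0x2; 0xA ⊕ 0x2 = 0x8.
P3: T = 0xF, S = E(K, T) = 0x6; 0x6 ⊕ 0x6 = 0x0.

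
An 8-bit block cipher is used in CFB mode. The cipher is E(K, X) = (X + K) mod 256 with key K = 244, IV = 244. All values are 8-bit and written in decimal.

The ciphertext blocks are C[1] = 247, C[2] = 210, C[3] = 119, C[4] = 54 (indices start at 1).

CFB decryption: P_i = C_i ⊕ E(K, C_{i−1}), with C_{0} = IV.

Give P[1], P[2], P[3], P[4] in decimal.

P[1]: E(K, 244) = 232; 247 ⊕ 232 = 31.
P[2]: E(K, 247) = 235; 210 ⊕ 235 = 57.
P[3]: E(K, 210) = 198; 119 ⊕ 198 = 177.
P[4]: E(K, 119) = 107; 54 ⊕ 107 = 93.

P[1] = 31, P[2] = 57, P[3] = 177, P[4] = 93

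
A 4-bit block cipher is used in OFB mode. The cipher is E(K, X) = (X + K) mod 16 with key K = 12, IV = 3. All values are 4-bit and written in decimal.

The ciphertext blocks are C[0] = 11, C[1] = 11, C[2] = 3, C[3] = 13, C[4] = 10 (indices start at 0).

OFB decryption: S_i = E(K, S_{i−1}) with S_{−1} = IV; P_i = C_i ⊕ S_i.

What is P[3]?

P[3] = 14

P[0]: S = E(K, 3) = 15; 11 ⊕ 15 = 4.
P[1]: S = E(K, 15) = 11; 11 ⊕ 11 = 0.
P[2]: S = E(K, 11) = 7; 3 ⊕ 7 = 4.
P[3]: S = E(K, 7) = 3; 13 ⊕ 3 = 14.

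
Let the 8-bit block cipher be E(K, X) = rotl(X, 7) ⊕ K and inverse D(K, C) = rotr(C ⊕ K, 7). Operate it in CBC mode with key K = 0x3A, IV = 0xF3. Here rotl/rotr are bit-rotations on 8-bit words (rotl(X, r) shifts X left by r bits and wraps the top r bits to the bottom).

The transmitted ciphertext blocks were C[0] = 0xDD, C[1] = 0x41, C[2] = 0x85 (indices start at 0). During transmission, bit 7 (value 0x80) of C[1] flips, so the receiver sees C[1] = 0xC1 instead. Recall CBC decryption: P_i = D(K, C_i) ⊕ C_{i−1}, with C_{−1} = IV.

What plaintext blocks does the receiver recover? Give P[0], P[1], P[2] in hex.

P[0] = 0x3C, P[1] = 0x2A, P[2] = 0xBE

Only C[1] changed, to 0xC1. In CBC, a change in C_i garbles P_i and flips the same bit in P_{i+1}. Decrypting the received ciphertext:
P[0]: D(K, 0xDD) = 0xCF; 0xCF ⊕ 0xF3 = 0x3C.
P[1]: D(K, 0xC1) = 0xF7; 0xF7 ⊕ 0xDD = 0x2A.
P[2]: D(K, 0x85) = 0x7F; 0x7F ⊕ 0xC1 = 0xBE.
Blocks that differ from the original plaintext: P[1], P[2].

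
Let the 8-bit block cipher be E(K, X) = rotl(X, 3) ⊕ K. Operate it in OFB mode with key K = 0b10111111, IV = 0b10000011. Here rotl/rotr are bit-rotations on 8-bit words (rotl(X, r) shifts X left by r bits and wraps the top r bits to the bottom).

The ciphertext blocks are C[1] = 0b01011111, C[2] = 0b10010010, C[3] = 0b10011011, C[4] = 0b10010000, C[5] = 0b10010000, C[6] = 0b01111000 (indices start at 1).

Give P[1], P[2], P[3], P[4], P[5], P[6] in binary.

P[1] = 0b11111100, P[2] = 0b00110000, P[3] = 0b00110001, P[4] = 0b01111010, P[5] = 0b01111000, P[6] = 0b10000000

OFB decryption: S_i = E(K, S_{i−1}) with S_{0} = IV; P_i = C_i ⊕ S_i.
P[1]: S = E(K, 0b10000011) = 0b10100011; 0b01011111 ⊕ 0b10100011 = 0b11111100.
P[2]: S = E(K, 0b10100011) = 0b10100010; 0b10010010 ⊕ 0b10100010 = 0b00110000.
P[3]: S = E(K, 0b10100010) = 0b10101010; 0b10011011 ⊕ 0b10101010 = 0b00110001.
P[4]: S = E(K, 0b10101010) = 0b11101010; 0b10010000 ⊕ 0b11101010 = 0b01111010.
P[5]: S = E(K, 0b11101010) = 0b11101000; 0b10010000 ⊕ 0b11101000 = 0b01111000.
P[6]: S = E(K, 0b11101000) = 0b11111000; 0b01111000 ⊕ 0b11111000 = 0b10000000.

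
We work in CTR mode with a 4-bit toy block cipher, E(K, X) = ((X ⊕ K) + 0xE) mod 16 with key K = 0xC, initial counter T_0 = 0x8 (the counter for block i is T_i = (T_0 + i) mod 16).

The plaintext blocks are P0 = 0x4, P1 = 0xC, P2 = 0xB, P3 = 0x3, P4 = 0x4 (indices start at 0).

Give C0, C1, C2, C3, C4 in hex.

CTR encryption: S_i = E(K, T_i) where T_i is the counter for block i; C_i = P_i ⊕ S_i.
C0: T = 0x8, S = E(K, T) = 0x2; 0x4 ⊕ 0x2 = 0x6.
C1: T = 0x9, S = E(K, T) = 0x3; 0xC ⊕ 0x3 = 0xF.
C2: T = 0xA, S = E(K, T) = 0x4; 0xB ⊕ 0x4 = 0xF.
C3: T = 0xB, S = E(K, T) = 0x5; 0x3 ⊕ 0x5 = 0x6.
C4: T = 0xC, S = E(K, T) = 0xE; 0x4 ⊕ 0xE = 0xA.

C0 = 0x6, C1 = 0xF, C2 = 0xF, C3 = 0x6, C4 = 0xA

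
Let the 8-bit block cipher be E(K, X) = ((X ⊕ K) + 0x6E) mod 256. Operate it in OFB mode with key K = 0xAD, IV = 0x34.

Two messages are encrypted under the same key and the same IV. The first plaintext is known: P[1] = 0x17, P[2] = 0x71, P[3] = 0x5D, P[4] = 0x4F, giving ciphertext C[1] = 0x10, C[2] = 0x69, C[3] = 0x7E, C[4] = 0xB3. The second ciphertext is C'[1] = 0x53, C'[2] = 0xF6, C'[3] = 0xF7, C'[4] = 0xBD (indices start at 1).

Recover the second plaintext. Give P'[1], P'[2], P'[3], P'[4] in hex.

In OFB with a reused IV, both messages share the same keystream S_i, so C_i ⊕ C'_i = P_i ⊕ P'_i and thus P'_i = P_i ⊕ C_i ⊕ C'_i.
P'[1]: 0x17 ⊕ 0x10 ⊕ 0x53 = 0x54.
P'[2]: 0x71 ⊕ 0x69 ⊕ 0xF6 = 0xEE.
P'[3]: 0x5D ⊕ 0x7E ⊕ 0xF7 = 0xD4.
P'[4]: 0x4F ⊕ 0xB3 ⊕ 0xBD = 0x41.

P'[1] = 0x54, P'[2] = 0xEE, P'[3] = 0xD4, P'[4] = 0x41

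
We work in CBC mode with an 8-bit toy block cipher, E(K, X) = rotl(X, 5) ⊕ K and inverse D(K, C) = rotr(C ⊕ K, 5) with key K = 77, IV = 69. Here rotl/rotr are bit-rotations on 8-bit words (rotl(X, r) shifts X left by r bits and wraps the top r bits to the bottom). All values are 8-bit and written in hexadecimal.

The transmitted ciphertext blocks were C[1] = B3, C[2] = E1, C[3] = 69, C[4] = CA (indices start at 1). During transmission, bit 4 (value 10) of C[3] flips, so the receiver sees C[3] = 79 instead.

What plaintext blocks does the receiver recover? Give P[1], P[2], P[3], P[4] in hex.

CBC decryption: P_i = D(K, C_i) ⊕ C_{i−1}, with C_{0} = IV.
Only C[3] changed, to 79. In CBC, a change in C_i garbles P_i and flips the same bit in P_{i+1}. Decrypting the received ciphertext:
P[1]: D(K, B3) = 26; 26 ⊕ 69 = 4F.
P[2]: D(K, E1) = B4; B4 ⊕ B3 = 07.
P[3]: D(K, 79) = 70; 70 ⊕ E1 = 91.
P[4]: D(K, CA) = ED; ED ⊕ 79 = 94.
Blocks that differ from the original plaintext: P[3], P[4].

P[1] = 4F, P[2] = 07, P[3] = 91, P[4] = 94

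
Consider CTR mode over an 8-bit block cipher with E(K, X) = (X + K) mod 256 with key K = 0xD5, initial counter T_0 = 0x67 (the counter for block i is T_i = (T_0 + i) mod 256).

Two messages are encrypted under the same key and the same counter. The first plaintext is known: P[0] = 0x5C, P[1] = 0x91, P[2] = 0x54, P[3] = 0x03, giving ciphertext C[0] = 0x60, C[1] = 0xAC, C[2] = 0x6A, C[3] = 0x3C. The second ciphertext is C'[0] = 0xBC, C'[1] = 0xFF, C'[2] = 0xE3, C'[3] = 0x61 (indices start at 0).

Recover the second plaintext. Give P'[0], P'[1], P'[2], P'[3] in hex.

P'[0] = 0x80, P'[1] = 0xC2, P'[2] = 0xDD, P'[3] = 0x5E

In CTR with a reused counter, both messages share the same keystream S_i, so C_i ⊕ C'_i = P_i ⊕ P'_i and thus P'_i = P_i ⊕ C_i ⊕ C'_i.
P'[0]: 0x5C ⊕ 0x60 ⊕ 0xBC = 0x80.
P'[1]: 0x91 ⊕ 0xAC ⊕ 0xFF = 0xC2.
P'[2]: 0x54 ⊕ 0x6A ⊕ 0xE3 = 0xDD.
P'[3]: 0x03 ⊕ 0x3C ⊕ 0x61 = 0x5E.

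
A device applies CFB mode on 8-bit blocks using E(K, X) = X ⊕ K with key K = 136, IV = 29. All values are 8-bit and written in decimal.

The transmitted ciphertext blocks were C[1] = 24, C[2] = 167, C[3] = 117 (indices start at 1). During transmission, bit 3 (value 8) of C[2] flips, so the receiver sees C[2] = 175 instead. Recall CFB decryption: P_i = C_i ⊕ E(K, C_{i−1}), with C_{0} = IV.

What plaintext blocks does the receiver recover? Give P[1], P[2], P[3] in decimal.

P[1] = 141, P[2] = 63, P[3] = 82

Only C[2] changed, to 175. In CFB, a change in C_i flips the same bit in P_i and garbles P_{i+1}. Decrypting the received ciphertext:
P[1]: E(K, 29) = 149; 24 ⊕ 149 = 141.
P[2]: E(K, 24) = 144; 175 ⊕ 144 = 63.
P[3]: E(K, 175) = 39; 117 ⊕ 39 = 82.
Blocks that differ from the original plaintext: P[2], P[3].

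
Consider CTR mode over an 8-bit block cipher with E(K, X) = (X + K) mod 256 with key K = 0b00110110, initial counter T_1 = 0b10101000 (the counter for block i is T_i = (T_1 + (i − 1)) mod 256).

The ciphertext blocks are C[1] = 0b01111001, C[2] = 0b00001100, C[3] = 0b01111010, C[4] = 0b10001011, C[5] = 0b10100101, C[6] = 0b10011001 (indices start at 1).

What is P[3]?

P[3] = 0b10011010

CTR decryption: S_i = E(K, T_i) where T_i is the counter for block i; P_i = C_i ⊕ S_i.
P[3]: T = 0b10101010, S = E(K, T) = 0b11100000; 0b01111010 ⊕ 0b11100000 = 0b10011010.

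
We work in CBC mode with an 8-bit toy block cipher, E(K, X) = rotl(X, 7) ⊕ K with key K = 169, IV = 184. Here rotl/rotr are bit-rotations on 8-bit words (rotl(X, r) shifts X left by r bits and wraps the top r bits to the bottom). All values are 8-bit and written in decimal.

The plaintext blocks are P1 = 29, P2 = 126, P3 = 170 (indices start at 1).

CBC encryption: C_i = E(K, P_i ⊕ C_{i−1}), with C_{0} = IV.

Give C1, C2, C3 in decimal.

C1: P1 ⊕ 184 = 165; E(K, 165) = 123.
C2: P2 ⊕ 123 = 5; E(K, 5) = 43.
C3: P3 ⊕ 43 = 129; E(K, 129) = 105.

C1 = 123, C2 = 43, C3 = 105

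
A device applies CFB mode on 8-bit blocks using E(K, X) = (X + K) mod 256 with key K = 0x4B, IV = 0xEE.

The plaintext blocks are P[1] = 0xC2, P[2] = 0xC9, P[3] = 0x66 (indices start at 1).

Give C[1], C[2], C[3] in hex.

C[1] = 0xFB, C[2] = 0x8F, C[3] = 0xBC

CFB encryption: C_i = P_i ⊕ E(K, C_{i−1}), with C_{0} = IV.
C[1]: E(K, 0xEE) = 0x39; 0xC2 ⊕ 0x39 = 0xFB.
C[2]: E(K, 0xFB) = 0x46; 0xC9 ⊕ 0x46 = 0x8F.
C[3]: E(K, 0x8F) = 0xDA; 0x66 ⊕ 0xDA = 0xBC.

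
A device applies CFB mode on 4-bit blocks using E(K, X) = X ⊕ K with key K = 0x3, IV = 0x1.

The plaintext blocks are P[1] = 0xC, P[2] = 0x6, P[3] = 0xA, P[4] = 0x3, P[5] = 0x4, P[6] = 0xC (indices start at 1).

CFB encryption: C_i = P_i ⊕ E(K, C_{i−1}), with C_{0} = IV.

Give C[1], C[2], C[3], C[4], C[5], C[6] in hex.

C[1] = 0xE, C[2] = 0xB, C[3] = 0x2, C[4] = 0x2, C[5] = 0x5, C[6] = 0xA

C[1]: E(K, 0x1) = 0x2; 0xC ⊕ 0x2 = 0xE.
C[2]: E(K, 0xE) = 0xD; 0x6 ⊕ 0xD = 0xB.
C[3]: E(K, 0xB) = 0x8; 0xA ⊕ 0x8 = 0x2.
C[4]: E(K, 0x2) = 0x1; 0x3 ⊕ 0x1 = 0x2.
C[5]: E(K, 0x2) = 0x1; 0x4 ⊕ 0x1 = 0x5.
C[6]: E(K, 0x5) = 0x6; 0xC ⊕ 0x6 = 0xA.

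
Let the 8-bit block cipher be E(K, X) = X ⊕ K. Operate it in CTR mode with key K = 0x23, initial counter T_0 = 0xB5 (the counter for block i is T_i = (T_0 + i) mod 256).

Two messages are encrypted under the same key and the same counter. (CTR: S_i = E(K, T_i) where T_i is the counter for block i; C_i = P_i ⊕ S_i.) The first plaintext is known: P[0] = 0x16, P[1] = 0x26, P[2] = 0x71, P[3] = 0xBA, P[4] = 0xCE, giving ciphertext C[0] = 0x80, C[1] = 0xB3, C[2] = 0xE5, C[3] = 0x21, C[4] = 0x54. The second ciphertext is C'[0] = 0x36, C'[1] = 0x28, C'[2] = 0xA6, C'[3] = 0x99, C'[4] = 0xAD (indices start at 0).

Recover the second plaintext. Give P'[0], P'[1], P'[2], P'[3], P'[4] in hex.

In CTR with a reused counter, both messages share the same keystream S_i, so C_i ⊕ C'_i = P_i ⊕ P'_i and thus P'_i = P_i ⊕ C_i ⊕ C'_i.
P'[0]: 0x16 ⊕ 0x80 ⊕ 0x36 = 0xA0.
P'[1]: 0x26 ⊕ 0xB3 ⊕ 0x28 = 0xBD.
P'[2]: 0x71 ⊕ 0xE5 ⊕ 0xA6 = 0x32.
P'[3]: 0xBA ⊕ 0x21 ⊕ 0x99 = 0x02.
P'[4]: 0xCE ⊕ 0x54 ⊕ 0xAD = 0x37.

P'[0] = 0xA0, P'[1] = 0xBD, P'[2] = 0x32, P'[3] = 0x02, P'[4] = 0x37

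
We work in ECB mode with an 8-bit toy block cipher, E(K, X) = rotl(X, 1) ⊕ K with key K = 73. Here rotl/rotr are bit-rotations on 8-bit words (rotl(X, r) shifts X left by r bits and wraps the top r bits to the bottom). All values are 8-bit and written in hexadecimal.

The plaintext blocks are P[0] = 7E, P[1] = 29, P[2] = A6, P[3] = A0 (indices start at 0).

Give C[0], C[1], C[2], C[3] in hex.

ECB encryption: C_i = E(K, P_i).
C[0]: E(K, 7E) = 8F.
C[1]: E(K, 29) = 21.
C[2]: E(K, A6) = 3E.
C[3]: E(K, A0) = 32.

C[0] = 8F, C[1] = 21, C[2] = 3E, C[3] = 32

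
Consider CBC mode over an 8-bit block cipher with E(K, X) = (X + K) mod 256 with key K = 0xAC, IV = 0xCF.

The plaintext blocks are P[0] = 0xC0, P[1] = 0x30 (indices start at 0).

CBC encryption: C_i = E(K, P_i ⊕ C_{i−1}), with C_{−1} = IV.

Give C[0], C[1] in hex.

C[0] = 0xBB, C[1] = 0x37

C[0]: P[0] ⊕ 0xCF = 0x0F; E(K, 0x0F) = 0xBB.
C[1]: P[1] ⊕ 0xBB = 0x8B; E(K, 0x8B) = 0x37.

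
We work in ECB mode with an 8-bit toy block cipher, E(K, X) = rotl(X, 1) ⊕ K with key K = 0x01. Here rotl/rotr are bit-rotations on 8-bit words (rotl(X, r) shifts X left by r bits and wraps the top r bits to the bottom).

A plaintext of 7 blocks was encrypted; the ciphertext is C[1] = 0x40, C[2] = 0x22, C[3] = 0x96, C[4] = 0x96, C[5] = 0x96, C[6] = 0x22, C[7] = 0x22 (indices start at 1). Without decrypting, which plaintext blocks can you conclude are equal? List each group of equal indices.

P[2] = P[6] = P[7]; P[3] = P[4] = P[5]

ECB encrypts each block independently with the same key, so equal ciphertext blocks imply equal plaintext blocks.
C[2] = C[6] = C[7] = 0x22, so P[2] = P[6] = P[7].
C[3] = C[4] = C[5] = 0x96, so P[3] = P[4] = P[5].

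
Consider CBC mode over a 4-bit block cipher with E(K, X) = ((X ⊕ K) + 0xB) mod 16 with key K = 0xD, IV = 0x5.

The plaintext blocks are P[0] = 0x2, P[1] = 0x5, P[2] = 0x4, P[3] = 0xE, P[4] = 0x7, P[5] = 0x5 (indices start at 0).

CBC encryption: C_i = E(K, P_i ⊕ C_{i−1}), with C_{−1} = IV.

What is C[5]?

C[5] = 0xE

C[0]: P[0] ⊕ 0x5 = 0x7; E(K, 0x7) = 0x5.
C[1]: P[1] ⊕ 0x5 = 0x0; E(K, 0x0) = 0x8.
C[2]: P[2] ⊕ 0x8 = 0xC; E(K, 0xC) = 0xC.
C[3]: P[3] ⊕ 0xC = 0x2; E(K, 0x2) = 0xA.
C[4]: P[4] ⊕ 0xA = 0xD; E(K, 0xD) = 0xB.
C[5]: P[5] ⊕ 0xB = 0xE; E(K, 0xE) = 0xE.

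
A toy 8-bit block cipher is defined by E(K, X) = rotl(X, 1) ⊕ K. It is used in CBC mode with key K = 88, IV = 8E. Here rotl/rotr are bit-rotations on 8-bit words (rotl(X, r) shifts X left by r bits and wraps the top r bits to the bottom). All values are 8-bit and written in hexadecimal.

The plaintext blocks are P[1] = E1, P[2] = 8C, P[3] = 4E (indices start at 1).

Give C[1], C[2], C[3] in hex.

CBC encryption: C_i = E(K, P_i ⊕ C_{i−1}), with C_{0} = IV.
C[1]: P[1] ⊕ 8E = 6F; E(K, 6F) = 56.
C[2]: P[2] ⊕ 56 = DA; E(K, DA) = 3D.
C[3]: P[3] ⊕ 3D = 73; E(K, 73) = 6E.

C[1] = 56, C[2] = 3D, C[3] = 6E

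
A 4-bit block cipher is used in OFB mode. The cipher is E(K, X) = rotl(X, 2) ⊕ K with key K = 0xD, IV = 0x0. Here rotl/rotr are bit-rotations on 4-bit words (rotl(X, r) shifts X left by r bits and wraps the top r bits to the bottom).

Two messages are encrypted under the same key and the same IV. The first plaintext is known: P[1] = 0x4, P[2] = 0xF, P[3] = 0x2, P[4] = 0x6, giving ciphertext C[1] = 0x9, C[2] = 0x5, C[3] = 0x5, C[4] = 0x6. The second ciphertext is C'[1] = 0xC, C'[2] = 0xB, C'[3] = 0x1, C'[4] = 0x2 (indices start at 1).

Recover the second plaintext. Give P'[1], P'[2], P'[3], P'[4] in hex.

In OFB with a reused IV, both messages share the same keystream S_i, so C_i ⊕ C'_i = P_i ⊕ P'_i and thus P'_i = P_i ⊕ C_i ⊕ C'_i.
P'[1]: 0x4 ⊕ 0x9 ⊕ 0xC = 0x1.
P'[2]: 0xF ⊕ 0x5 ⊕ 0xB = 0x1.
P'[3]: 0x2 ⊕ 0x5 ⊕ 0x1 = 0x6.
P'[4]: 0x6 ⊕ 0x6 ⊕ 0x2 = 0x2.

P'[1] = 0x1, P'[2] = 0x1, P'[3] = 0x6, P'[4] = 0x2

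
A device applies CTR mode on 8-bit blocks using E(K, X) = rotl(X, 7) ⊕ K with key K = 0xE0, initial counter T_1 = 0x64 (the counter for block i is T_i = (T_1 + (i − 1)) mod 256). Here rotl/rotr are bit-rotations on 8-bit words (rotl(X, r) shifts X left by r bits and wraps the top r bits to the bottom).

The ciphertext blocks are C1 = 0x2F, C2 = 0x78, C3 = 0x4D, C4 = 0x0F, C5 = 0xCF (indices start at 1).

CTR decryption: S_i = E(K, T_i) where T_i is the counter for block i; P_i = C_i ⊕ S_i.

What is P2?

P2 = 0x2A

P2: T = 0x65, S = E(K, T) = 0x52; 0x78 ⊕ 0x52 = 0x2A.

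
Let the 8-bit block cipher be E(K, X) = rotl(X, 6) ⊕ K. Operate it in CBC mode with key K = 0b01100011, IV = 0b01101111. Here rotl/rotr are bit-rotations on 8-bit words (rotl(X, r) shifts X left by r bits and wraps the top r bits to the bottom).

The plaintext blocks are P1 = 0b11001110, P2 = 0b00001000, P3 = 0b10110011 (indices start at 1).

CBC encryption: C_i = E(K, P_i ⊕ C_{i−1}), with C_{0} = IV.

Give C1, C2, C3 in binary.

C1 = 0b00001011, C2 = 0b10100011, C3 = 0b01100111

C1: P1 ⊕ 0b01101111 = 0b10100001; E(K, 0b10100001) = 0b00001011.
C2: P2 ⊕ 0b00001011 = 0b00000011; E(K, 0b00000011) = 0b10100011.
C3: P3 ⊕ 0b10100011 = 0b00010000; E(K, 0b00010000) = 0b01100111.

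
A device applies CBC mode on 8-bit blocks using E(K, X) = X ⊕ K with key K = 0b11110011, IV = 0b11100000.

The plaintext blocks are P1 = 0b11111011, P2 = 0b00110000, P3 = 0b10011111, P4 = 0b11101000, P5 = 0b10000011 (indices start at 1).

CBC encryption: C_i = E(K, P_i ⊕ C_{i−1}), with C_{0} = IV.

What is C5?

C1: P1 ⊕ 0b11100000 = 0b00011011; E(K, 0b00011011) = 0b11101000.
C2: P2 ⊕ 0b11101000 = 0b11011000; E(K, 0b11011000) = 0b00101011.
C3: P3 ⊕ 0b00101011 = 0b10110100; E(K, 0b10110100) = 0b01000111.
C4: P4 ⊕ 0b01000111 = 0b10101111; E(K, 0b10101111) = 0b01011100.
C5: P5 ⊕ 0b01011100 = 0b11011111; E(K, 0b11011111) = 0b00101100.

C5 = 0b00101100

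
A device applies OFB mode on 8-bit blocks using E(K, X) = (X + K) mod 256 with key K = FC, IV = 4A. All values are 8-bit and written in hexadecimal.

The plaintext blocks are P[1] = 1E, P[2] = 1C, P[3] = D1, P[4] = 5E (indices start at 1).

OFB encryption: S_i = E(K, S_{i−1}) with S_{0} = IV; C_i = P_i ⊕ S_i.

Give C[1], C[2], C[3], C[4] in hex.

C[1] = 58, C[2] = 5E, C[3] = EF, C[4] = 64

C[1]: S = E(K, 4A) = 46; 1E ⊕ 46 = 58.
C[2]: S = E(K, 46) = 42; 1C ⊕ 42 = 5E.
C[3]: S = E(K, 42) = 3E; D1 ⊕ 3E = EF.
C[4]: S = E(K, 3E) = 3A; 5E ⊕ 3A = 64.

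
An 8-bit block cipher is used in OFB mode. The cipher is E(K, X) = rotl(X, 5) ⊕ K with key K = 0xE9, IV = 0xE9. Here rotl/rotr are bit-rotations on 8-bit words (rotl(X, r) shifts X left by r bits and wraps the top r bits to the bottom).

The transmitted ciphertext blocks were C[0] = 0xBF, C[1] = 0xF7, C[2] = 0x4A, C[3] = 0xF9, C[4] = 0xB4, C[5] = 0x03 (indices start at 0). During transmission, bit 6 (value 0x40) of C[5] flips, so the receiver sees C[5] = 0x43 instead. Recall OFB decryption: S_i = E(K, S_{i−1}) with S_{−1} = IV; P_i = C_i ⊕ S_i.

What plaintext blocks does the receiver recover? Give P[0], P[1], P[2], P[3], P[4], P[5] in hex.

P[0] = 0x6B, P[1] = 0x84, P[2] = 0xCD, P[3] = 0xE0, P[4] = 0x7E, P[5] = 0xF3

Only C[5] changed, to 0x43. In OFB, a change in C_i flips the same bit in P_i only; the keystream is unaffected. Decrypting the received ciphertext:
P[0]: S = E(K, 0xE9) = 0xD4; 0xBF ⊕ 0xD4 = 0x6B.
P[1]: S = E(K, 0xD4) = 0x73; 0xF7 ⊕ 0x73 = 0x84.
P[2]: S = E(K, 0x73) = 0x87; 0x4A ⊕ 0x87 = 0xCD.
P[3]: S = E(K, 0x87) = 0x19; 0xF9 ⊕ 0x19 = 0xE0.
P[4]: S = E(K, 0x19) = 0xCA; 0xB4 ⊕ 0xCA = 0x7E.
P[5]: S = E(K, 0xCA) = 0xB0; 0x43 ⊕ 0xB0 = 0xF3.
Blocks that differ from the original plaintext: P[5].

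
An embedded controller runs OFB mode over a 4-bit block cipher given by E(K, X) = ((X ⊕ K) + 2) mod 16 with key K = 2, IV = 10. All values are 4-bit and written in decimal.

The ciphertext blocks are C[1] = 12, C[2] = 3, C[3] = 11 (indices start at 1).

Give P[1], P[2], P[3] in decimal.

P[1] = 6, P[2] = 9, P[3] = 1

OFB decryption: S_i = E(K, S_{i−1}) with S_{0} = IV; P_i = C_i ⊕ S_i.
P[1]: S = E(K, 10) = 10; 12 ⊕ 10 = 6.
P[2]: S = E(K, 10) = 10; 3 ⊕ 10 = 9.
P[3]: S = E(K, 10) = 10; 11 ⊕ 10 = 1.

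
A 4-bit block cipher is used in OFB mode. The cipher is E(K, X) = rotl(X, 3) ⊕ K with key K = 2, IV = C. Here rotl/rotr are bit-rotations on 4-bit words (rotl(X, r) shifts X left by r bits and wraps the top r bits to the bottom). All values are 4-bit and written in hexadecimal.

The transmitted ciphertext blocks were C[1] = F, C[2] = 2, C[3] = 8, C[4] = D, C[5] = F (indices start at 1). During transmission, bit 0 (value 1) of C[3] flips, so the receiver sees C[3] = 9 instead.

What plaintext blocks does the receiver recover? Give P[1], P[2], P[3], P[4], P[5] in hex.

OFB decryption: S_i = E(K, S_{i−1}) with S_{0} = IV; P_i = C_i ⊕ S_i.
Only C[3] changed, to 9. In OFB, a change in C_i flips the same bit in P_i only; the keystream is unaffected. Decrypting the received ciphertext:
P[1]: S = E(K, C) = 4; F ⊕ 4 = B.
P[2]: S = E(K, 4) = 0; 2 ⊕ 0 = 2.
P[3]: S = E(K, 0) = 2; 9 ⊕ 2 = B.
P[4]: S = E(K, 2) = 3; D ⊕ 3 = E.
P[5]: S = E(K, 3) = B; F ⊕ B = 4.
Blocks that differ from the original plaintext: P[3].

P[1] = B, P[2] = 2, P[3] = B, P[4] = E, P[5] = 4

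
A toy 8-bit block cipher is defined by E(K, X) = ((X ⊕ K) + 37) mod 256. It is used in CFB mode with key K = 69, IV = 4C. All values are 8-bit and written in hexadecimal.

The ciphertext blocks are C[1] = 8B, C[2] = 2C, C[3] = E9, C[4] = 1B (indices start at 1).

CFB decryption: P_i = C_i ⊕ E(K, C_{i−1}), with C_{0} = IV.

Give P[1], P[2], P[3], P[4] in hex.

P[1] = D7, P[2] = 35, P[3] = 95, P[4] = AC

P[1]: E(K, 4C) = 5C; 8B ⊕ 5C = D7.
P[2]: E(K, 8B) = 19; 2C ⊕ 19 = 35.
P[3]: E(K, 2C) = 7C; E9 ⊕ 7C = 95.
P[4]: E(K, E9) = B7; 1B ⊕ B7 = AC.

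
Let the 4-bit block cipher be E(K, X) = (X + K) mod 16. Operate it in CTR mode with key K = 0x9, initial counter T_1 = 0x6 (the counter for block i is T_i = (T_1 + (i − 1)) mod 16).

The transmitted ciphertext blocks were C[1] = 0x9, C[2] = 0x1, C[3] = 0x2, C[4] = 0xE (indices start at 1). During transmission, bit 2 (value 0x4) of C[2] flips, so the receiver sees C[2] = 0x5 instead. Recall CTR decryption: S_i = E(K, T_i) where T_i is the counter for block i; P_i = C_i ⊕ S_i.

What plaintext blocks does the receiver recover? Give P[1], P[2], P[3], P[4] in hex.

P[1] = 0x6, P[2] = 0x5, P[3] = 0x3, P[4] = 0xC

Only C[2] changed, to 0x5. In CTR, a change in C_i flips the same bit in P_i only; the keystream is unaffected. Decrypting the received ciphertext:
P[1]: T = 0x6, S = E(K, T) = 0xF; 0x9 ⊕ 0xF = 0x6.
P[2]: T = 0x7, S = E(K, T) = 0x0; 0x5 ⊕ 0x0 = 0x5.
P[3]: T = 0x8, S = E(K, T) = 0x1; 0x2 ⊕ 0x1 = 0x3.
P[4]: T = 0x9, S = E(K, T) = 0x2; 0xE ⊕ 0x2 = 0xC.
Blocks that differ from the original plaintext: P[2].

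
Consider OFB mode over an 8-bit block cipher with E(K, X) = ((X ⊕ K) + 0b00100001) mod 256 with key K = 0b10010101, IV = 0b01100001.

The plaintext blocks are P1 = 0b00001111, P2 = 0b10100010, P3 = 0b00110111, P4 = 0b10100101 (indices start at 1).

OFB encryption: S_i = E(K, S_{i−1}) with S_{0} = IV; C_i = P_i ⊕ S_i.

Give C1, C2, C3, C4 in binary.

C1 = 0b00011010, C2 = 0b00000011, C3 = 0b01100010, C4 = 0b01000100

C1: S = E(K, 0b01100001) = 0b00010101; 0b00001111 ⊕ 0b00010101 = 0b00011010.
C2: S = E(K, 0b00010101) = 0b10100001; 0b10100010 ⊕ 0b10100001 = 0b00000011.
C3: S = E(K, 0b10100001) = 0b01010101; 0b00110111 ⊕ 0b01010101 = 0b01100010.
C4: S = E(K, 0b01010101) = 0b11100001; 0b10100101 ⊕ 0b11100001 = 0b01000100.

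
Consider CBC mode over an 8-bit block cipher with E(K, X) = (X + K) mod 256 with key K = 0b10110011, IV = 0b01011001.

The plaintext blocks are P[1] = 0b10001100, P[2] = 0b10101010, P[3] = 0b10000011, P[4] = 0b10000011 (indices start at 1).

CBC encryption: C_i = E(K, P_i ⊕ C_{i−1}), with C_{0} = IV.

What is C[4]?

C[1]: P[1] ⊕ 0b01011001 = 0b11010101; E(K, 0b11010101) = 0b10001000.
C[2]: P[2] ⊕ 0b10001000 = 0b00100010; E(K, 0b00100010) = 0b11010101.
C[3]: P[3] ⊕ 0b11010101 = 0b01010110; E(K, 0b01010110) = 0b00001001.
C[4]: P[4] ⊕ 0b00001001 = 0b10001010; E(K, 0b10001010) = 0b00111101.

C[4] = 0b00111101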